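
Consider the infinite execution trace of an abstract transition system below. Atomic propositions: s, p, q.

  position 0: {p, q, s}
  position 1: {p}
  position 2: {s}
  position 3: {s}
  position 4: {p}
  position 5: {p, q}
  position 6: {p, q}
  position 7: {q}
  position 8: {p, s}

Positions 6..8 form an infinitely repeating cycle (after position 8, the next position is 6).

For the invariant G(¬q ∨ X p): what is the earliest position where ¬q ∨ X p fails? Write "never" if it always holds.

Check ¬q ∨ X p at each position in order: 0 ✓, 1 ✓, 2 ✓, 3 ✓, 4 ✓, 5 ✓.
At position 6 the labels are {p, q} and the next position 7 has {q}, so ¬q ∨ X p is false there. This is the first violation.

6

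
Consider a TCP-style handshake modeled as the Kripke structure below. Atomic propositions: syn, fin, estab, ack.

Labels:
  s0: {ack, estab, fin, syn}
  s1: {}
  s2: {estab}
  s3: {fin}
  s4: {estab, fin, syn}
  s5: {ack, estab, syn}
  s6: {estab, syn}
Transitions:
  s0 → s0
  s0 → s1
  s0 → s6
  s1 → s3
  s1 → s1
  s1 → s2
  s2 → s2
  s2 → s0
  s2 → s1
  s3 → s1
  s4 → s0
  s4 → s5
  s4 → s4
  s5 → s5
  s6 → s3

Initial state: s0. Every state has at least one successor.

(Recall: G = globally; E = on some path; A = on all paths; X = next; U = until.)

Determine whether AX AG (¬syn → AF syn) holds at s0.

States satisfying AG (¬syn → AF syn): {s5}.
States satisfying AX AG (¬syn → AF syn): {s5}.
s0 ∉ Sat(AX AG (¬syn → AF syn)).

Violated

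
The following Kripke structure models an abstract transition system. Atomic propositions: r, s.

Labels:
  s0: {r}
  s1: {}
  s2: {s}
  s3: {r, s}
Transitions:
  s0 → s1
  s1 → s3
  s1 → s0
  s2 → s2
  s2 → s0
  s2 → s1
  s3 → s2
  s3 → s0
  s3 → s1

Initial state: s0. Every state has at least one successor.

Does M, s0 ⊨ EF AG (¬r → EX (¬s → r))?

States satisfying AG (¬r → EX (¬s → r)): {s0, s1, s2, s3}.
States satisfying EF AG (¬r → EX (¬s → r)): {s0, s1, s2, s3}.
Some path from s0 reaches a state where AG (¬r → EX (¬s → r)) holds.
s0 ∈ Sat(EF AG (¬r → EX (¬s → r))).

Yes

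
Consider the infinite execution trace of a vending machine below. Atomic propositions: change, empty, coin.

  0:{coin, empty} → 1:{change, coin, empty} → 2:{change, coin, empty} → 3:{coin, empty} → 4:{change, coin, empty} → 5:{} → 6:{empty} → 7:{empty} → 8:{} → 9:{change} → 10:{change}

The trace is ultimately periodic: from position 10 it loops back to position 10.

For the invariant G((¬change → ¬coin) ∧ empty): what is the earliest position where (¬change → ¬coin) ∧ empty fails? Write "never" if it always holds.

At position 0 the labels are {coin, empty}, so (¬change → ¬coin) ∧ empty is false there. This is the first violation.

0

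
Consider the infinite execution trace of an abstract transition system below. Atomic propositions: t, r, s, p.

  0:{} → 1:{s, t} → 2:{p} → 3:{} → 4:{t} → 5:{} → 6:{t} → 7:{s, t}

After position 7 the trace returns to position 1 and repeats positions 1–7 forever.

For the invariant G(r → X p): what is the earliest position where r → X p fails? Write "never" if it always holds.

r → X p holds at every position 0..7, and those are all the positions the trace ever visits, so the invariant G(r → X p) is never violated.

never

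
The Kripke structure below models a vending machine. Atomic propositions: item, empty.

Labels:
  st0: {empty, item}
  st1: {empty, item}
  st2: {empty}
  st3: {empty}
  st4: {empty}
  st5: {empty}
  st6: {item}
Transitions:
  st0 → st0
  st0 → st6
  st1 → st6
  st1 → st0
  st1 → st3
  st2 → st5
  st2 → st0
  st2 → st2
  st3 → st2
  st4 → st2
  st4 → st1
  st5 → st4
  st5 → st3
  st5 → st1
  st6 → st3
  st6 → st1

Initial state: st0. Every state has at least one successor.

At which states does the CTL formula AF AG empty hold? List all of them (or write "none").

States satisfying AG empty: ∅.
States satisfying AF AG empty: ∅.

none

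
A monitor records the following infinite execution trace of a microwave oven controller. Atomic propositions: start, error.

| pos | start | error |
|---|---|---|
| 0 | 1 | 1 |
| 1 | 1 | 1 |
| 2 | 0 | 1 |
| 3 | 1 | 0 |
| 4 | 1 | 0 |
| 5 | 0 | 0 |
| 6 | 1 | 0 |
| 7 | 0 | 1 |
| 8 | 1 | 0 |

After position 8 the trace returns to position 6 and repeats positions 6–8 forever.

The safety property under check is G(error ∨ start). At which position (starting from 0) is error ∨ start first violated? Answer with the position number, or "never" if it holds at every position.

5

Check error ∨ start at each position in order: 0 ✓, 1 ✓, 2 ✓, 3 ✓, 4 ✓.
At position 5 the labels are {}, so error ∨ start is false there. This is the first violation.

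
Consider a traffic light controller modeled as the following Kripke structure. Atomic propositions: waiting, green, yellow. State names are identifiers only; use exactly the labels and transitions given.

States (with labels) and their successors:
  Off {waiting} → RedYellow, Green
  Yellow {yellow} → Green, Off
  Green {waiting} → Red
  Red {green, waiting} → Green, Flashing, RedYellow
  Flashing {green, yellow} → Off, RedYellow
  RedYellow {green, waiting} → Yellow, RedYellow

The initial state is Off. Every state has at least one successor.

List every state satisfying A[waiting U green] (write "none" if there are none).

{Off, Green, Red, Flashing, RedYellow}

States satisfying waiting: {Off, Green, Red, RedYellow}.
States satisfying green: {Red, Flashing, RedYellow}.
States satisfying A[waiting U green]: {Off, Green, Red, Flashing, RedYellow}.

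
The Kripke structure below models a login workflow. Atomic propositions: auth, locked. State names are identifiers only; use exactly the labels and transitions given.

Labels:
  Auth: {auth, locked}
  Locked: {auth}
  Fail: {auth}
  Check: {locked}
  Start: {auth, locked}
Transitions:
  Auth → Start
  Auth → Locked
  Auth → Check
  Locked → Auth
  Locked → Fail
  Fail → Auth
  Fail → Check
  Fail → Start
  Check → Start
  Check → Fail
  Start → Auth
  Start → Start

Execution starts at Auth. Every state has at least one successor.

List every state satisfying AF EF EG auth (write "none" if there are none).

States satisfying EF EG auth: {Auth, Locked, Fail, Check, Start}.
States satisfying AF EF EG auth: {Auth, Locked, Fail, Check, Start}.

{Auth, Locked, Fail, Check, Start}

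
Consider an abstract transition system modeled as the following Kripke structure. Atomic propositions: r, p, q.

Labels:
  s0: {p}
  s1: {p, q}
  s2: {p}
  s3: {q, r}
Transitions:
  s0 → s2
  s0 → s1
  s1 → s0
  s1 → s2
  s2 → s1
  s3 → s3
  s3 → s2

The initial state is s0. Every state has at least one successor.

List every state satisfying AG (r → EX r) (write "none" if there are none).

States satisfying r → EX r: {s0, s1, s2, s3}.
States satisfying AG (r → EX r): {s0, s1, s2, s3}.

{s0, s1, s2, s3}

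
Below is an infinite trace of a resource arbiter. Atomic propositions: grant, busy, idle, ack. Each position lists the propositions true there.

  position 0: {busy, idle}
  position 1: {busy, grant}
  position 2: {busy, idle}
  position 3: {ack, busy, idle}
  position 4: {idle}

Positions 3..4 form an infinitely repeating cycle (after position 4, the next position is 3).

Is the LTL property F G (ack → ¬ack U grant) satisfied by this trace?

G (ack → ¬ack U grant) is false at every position 0..4, so it never becomes true and F G (ack → ¬ack U grant) fails.

Does not hold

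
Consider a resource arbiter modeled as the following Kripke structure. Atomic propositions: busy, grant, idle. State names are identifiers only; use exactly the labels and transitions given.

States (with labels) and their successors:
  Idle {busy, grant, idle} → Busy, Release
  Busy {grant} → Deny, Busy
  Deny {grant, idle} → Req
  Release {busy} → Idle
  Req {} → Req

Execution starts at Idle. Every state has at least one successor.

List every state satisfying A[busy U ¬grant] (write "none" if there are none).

{Release, Req}

States satisfying busy: {Idle, Release}.
States satisfying ¬grant: {Release, Req}.
States satisfying A[busy U ¬grant]: {Release, Req}.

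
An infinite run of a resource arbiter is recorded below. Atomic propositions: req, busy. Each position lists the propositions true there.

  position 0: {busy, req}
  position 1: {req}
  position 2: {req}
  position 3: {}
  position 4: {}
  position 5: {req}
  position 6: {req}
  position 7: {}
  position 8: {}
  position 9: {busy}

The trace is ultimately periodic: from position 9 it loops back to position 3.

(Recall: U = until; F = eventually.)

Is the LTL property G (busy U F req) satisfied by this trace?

busy U F req holds at every position 0..9, and those are all positions ever visited, so G (busy U F req) holds.

Satisfied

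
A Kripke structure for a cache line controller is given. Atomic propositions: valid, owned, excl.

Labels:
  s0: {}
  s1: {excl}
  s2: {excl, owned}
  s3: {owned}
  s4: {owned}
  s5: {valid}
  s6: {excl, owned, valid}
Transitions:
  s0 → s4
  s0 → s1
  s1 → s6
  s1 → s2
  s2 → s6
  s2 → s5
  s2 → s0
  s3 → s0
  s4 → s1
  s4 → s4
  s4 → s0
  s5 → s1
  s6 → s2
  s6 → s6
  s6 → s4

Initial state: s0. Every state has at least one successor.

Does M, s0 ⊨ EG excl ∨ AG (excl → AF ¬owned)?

States satisfying excl: {s1, s2, s6}.
States satisfying EG excl: {s1, s2, s6}.
States satisfying excl → AF ¬owned: {s0, s1, s3, s4, s5}.
States satisfying AG (excl → AF ¬owned): ∅.
States satisfying EG excl ∨ AG (excl → AF ¬owned): {s1, s2, s6}.
s0 ∉ Sat(EG excl ∨ AG (excl → AF ¬owned)).

Violated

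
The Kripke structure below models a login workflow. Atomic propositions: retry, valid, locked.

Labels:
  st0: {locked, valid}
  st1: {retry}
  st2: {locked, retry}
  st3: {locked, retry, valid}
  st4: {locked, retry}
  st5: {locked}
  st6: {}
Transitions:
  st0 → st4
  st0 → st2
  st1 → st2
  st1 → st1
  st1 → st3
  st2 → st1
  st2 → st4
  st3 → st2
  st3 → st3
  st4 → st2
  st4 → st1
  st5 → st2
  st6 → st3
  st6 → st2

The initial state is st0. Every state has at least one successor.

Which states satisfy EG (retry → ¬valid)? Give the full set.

{st0, st1, st2, st4, st5, st6}

States satisfying retry → ¬valid: {st0, st1, st2, st4, st5, st6}.
States satisfying EG (retry → ¬valid): {st0, st1, st2, st4, st5, st6}.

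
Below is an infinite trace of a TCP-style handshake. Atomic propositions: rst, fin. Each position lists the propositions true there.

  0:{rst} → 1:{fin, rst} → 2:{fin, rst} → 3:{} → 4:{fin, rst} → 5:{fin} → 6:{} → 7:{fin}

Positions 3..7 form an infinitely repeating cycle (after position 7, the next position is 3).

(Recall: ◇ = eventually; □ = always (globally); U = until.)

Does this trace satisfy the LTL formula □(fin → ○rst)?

fin → ○rst must hold at every position from 0 onward. It fails at position 2, so □(fin → ○rst) is false.
Positions where fin holds: 1, 2, 4, 5, 7.
Check ○rst at each: 1→ok, 2→fails, 4→fails, 5→fails, 7→fails.

Does not hold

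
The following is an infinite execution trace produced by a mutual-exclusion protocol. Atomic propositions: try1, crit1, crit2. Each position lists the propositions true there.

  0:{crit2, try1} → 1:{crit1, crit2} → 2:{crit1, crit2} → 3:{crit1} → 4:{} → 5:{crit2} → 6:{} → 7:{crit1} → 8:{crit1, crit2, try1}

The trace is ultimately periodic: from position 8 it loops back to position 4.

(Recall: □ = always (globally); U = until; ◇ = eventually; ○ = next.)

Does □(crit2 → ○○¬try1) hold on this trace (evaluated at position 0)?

Satisfied

crit2 → ○○¬try1 holds at every position 0..8, and those are all positions ever visited, so □(crit2 → ○○¬try1) holds.
Positions where crit2 holds: 0, 1, 2, 5, 8.
Check ○○¬try1 at each: 0→ok, 1→ok, 2→ok, 5→ok, 8→ok.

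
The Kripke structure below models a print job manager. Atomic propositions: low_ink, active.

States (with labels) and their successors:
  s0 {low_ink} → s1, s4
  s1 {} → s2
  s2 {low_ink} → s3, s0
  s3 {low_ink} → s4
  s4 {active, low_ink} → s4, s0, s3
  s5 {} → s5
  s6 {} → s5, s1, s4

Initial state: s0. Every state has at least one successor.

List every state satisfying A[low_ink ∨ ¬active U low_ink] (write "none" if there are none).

States satisfying low_ink ∨ ¬active: {s0, s1, s2, s3, s4, s5, s6}.
States satisfying low_ink: {s0, s2, s3, s4}.
States satisfying A[low_ink ∨ ¬active U low_ink]: {s0, s1, s2, s3, s4}.

{s0, s1, s2, s3, s4}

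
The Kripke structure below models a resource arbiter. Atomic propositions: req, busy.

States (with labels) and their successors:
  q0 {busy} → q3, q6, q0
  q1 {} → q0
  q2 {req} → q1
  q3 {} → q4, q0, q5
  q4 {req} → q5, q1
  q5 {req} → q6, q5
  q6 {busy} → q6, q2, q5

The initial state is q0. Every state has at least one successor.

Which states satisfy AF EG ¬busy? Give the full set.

{q3, q4, q5}

States satisfying EG ¬busy: {q3, q4, q5}.
States satisfying AF EG ¬busy: {q3, q4, q5}.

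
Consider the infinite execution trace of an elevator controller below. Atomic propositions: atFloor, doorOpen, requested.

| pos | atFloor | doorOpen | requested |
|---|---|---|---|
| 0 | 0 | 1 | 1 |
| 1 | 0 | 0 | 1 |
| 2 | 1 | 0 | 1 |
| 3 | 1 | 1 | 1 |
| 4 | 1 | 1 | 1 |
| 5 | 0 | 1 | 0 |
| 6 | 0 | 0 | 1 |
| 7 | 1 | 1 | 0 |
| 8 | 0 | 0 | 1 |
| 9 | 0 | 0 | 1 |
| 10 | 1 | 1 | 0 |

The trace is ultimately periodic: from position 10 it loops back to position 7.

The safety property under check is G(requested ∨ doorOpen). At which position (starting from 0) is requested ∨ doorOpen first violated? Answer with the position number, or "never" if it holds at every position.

requested ∨ doorOpen holds at every position 0..10, and those are all the positions the trace ever visits, so the invariant G(requested ∨ doorOpen) is never violated.

never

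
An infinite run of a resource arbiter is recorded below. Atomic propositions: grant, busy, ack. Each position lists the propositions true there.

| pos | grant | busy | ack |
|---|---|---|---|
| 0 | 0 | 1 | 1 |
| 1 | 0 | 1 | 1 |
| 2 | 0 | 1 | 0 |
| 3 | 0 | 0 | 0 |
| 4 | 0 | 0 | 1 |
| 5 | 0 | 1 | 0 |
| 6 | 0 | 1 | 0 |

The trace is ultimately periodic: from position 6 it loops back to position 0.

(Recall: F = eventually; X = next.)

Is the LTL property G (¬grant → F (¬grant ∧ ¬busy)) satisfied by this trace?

Yes

¬grant → F (¬grant ∧ ¬busy) holds at every position 0..6, and those are all positions ever visited, so G (¬grant → F (¬grant ∧ ¬busy)) holds.
Positions where ¬grant holds: 0, 1, 2, 3, 4, 5, 6.
Check F (¬grant ∧ ¬busy) at each: 0→ok, 1→ok, 2→ok, 3→ok, 4→ok, 5→ok, 6→ok.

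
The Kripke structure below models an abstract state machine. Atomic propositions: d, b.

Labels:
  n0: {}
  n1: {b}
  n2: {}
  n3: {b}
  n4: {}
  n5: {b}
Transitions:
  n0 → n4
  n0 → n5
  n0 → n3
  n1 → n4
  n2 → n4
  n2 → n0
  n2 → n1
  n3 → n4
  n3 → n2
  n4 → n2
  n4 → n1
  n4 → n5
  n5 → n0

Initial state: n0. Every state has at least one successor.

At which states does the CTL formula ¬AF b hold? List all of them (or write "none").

States satisfying b: {n1, n3, n5}.
States satisfying AF b: {n1, n3, n5}.
States satisfying ¬AF b: {n0, n2, n4}.

{n0, n2, n4}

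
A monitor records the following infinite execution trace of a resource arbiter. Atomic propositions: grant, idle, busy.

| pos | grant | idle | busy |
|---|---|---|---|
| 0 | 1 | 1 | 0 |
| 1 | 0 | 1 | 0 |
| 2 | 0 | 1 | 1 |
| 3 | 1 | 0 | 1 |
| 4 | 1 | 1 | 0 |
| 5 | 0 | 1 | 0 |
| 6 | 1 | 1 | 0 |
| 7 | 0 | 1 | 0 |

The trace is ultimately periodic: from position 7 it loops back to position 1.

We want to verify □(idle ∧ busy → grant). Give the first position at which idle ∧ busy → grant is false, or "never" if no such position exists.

Check idle ∧ busy → grant at each position in order: 0 ✓, 1 ✓.
At position 2 the labels are {busy, idle}, so idle ∧ busy → grant is false there. This is the first violation.

2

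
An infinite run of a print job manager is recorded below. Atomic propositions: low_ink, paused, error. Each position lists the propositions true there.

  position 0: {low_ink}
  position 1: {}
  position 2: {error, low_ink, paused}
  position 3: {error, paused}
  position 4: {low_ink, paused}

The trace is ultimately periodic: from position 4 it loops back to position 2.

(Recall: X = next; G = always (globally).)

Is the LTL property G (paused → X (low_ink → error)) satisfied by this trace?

Does not hold

paused → X (low_ink → error) must hold at every position from 0 onward. It fails at position 3, so G (paused → X (low_ink → error)) is false.
Positions where paused holds: 2, 3, 4.
Check X (low_ink → error) at each: 2→ok, 3→fails, 4→ok.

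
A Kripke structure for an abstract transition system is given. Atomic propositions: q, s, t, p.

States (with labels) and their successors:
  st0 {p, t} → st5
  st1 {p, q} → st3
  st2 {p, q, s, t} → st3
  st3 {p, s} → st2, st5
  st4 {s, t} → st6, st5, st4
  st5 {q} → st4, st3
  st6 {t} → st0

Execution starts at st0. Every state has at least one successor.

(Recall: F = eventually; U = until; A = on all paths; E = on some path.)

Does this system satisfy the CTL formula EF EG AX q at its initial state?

States satisfying EG AX q: ∅.
States satisfying EF EG AX q: ∅.
No suitable path/successor from st0 witnesses the formula.
st0 ∉ Sat(EF EG AX q).

Violated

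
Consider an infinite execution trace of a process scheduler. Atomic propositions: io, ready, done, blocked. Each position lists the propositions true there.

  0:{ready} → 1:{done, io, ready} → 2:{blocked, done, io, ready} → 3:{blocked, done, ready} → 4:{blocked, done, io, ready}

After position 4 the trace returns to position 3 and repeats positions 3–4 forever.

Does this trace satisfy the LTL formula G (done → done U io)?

Holds

done → done U io holds at every position 0..4, and those are all positions ever visited, so G (done → done U io) holds.
Positions where done holds: 1, 2, 3, 4.
Check done U io at each: 1→ok, 2→ok, 3→ok, 4→ok.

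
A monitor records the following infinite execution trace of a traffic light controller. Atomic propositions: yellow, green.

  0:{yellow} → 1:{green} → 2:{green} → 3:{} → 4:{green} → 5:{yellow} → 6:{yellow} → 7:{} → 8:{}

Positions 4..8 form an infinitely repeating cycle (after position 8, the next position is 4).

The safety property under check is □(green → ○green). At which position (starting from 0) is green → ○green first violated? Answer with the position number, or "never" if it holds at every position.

Check green → ○green at each position in order: 0 ✓, 1 ✓.
At position 2 the labels are {green} and the next position 3 has {}, so green → ○green is false there. This is the first violation.

2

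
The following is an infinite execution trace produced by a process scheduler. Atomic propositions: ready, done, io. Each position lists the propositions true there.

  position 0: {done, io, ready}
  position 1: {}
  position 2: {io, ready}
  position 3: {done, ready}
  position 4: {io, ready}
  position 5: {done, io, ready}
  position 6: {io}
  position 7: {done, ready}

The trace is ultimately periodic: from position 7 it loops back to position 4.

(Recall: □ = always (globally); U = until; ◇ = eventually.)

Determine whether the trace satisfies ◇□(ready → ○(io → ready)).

Does not hold

□(ready → ○(io → ready)) is false at every position 0..7, so it never becomes true and ◇□(ready → ○(io → ready)) fails.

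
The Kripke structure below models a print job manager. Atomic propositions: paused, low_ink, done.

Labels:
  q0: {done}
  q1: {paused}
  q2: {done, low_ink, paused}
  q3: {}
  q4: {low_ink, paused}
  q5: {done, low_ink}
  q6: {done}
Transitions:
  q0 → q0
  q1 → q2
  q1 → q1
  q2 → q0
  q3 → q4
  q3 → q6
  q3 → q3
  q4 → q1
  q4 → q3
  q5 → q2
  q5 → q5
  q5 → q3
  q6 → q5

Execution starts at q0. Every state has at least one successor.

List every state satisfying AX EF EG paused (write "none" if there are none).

States satisfying EF EG paused: {q1, q3, q4, q5, q6}.
States satisfying AX EF EG paused: {q3, q4, q6}.

{q3, q4, q6}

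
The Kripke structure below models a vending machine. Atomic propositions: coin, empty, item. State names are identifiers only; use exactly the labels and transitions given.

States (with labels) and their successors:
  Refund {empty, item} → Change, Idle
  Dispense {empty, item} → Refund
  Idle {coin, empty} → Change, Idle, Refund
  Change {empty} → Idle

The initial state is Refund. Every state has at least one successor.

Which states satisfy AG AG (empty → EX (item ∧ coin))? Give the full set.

none

States satisfying AG (empty → EX (item ∧ coin)): ∅.
States satisfying AG AG (empty → EX (item ∧ coin)): ∅.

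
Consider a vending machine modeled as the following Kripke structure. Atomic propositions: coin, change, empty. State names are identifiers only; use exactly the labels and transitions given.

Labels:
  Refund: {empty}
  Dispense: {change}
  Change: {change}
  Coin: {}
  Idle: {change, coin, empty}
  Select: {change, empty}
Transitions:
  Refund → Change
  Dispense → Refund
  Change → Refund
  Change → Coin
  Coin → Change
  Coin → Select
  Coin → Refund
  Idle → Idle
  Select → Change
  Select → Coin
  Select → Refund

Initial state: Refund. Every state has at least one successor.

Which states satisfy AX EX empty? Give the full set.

States satisfying EX empty: {Dispense, Change, Coin, Idle, Select}.
States satisfying AX EX empty: {Refund, Idle}.

{Refund, Idle}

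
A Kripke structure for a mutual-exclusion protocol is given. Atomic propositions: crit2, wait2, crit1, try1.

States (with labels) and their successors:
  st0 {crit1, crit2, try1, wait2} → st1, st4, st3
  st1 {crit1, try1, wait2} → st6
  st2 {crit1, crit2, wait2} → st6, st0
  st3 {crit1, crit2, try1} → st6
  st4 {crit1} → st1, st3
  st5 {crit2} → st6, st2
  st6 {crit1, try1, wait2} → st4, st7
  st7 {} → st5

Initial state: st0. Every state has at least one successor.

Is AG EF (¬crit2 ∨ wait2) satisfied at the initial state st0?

States satisfying EF (¬crit2 ∨ wait2): {st0, st1, st2, st3, st4, st5, st6, st7}.
States satisfying AG EF (¬crit2 ∨ wait2): {st0, st1, st2, st3, st4, st5, st6, st7}.
Every state reachable from st0 satisfies EF (¬crit2 ∨ wait2).
st0 ∈ Sat(AG EF (¬crit2 ∨ wait2)).

Holds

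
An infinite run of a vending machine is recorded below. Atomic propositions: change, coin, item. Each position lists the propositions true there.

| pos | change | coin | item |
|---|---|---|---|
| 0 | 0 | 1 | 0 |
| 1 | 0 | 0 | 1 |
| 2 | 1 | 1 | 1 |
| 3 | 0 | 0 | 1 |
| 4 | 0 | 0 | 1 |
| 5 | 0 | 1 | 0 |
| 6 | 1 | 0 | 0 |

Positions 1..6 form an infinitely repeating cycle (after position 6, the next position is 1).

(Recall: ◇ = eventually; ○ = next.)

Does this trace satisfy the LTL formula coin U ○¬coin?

Yes

Walking from position 0: ○¬coin first holds at position 0, and coin holds at every earlier position along the way, so coin U ○¬coin holds.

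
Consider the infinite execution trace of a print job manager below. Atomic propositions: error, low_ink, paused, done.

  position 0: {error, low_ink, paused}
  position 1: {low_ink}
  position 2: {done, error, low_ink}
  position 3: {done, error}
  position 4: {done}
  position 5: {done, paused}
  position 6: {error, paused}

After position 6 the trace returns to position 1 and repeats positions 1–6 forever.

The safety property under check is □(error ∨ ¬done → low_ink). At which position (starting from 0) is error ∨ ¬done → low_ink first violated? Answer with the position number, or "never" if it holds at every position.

Check error ∨ ¬done → low_ink at each position in order: 0 ✓, 1 ✓, 2 ✓.
At position 3 the labels are {done, error}, so error ∨ ¬done → low_ink is false there. This is the first violation.

3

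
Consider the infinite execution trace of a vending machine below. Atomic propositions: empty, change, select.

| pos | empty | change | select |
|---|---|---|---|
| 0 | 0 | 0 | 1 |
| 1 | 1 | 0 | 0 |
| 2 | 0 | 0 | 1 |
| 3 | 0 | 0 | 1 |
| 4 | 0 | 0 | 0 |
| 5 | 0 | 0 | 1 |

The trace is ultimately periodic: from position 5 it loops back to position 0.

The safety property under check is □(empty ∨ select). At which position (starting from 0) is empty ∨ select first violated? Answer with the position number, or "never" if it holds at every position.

4

Check empty ∨ select at each position in order: 0 ✓, 1 ✓, 2 ✓, 3 ✓.
At position 4 the labels are {}, so empty ∨ select is false there. This is the first violation.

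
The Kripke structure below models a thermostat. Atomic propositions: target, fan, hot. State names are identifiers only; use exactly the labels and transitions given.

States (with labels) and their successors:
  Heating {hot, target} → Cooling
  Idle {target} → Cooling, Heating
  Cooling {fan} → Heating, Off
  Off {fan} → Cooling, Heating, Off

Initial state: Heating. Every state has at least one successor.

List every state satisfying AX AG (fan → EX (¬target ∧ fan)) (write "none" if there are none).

{Heating, Idle, Cooling, Off}

States satisfying AG (fan → EX (¬target ∧ fan)): {Heating, Idle, Cooling, Off}.
States satisfying AX AG (fan → EX (¬target ∧ fan)): {Heating, Idle, Cooling, Off}.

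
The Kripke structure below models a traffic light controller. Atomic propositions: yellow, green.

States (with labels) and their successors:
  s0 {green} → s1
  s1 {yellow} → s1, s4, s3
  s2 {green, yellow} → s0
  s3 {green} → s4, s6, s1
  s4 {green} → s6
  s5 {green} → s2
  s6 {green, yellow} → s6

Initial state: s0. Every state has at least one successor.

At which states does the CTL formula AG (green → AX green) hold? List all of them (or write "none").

{s4, s6}

States satisfying green → AX green: {s1, s2, s4, s5, s6}.
States satisfying AG (green → AX green): {s4, s6}.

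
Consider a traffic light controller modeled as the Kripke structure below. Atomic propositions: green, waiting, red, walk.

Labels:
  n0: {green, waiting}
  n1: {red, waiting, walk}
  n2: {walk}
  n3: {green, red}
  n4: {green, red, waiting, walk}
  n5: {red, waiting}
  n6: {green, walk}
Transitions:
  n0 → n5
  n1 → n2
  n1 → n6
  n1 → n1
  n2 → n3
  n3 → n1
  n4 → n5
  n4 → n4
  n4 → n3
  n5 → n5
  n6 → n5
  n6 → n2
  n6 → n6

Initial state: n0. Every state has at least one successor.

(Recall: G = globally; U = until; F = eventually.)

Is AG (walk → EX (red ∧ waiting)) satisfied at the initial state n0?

Holds

States satisfying walk → EX (red ∧ waiting): {n0, n1, n3, n4, n5, n6}.
States satisfying AG (walk → EX (red ∧ waiting)): {n0, n5}.
Every state reachable from n0 satisfies walk → EX (red ∧ waiting).
n0 ∈ Sat(AG (walk → EX (red ∧ waiting))).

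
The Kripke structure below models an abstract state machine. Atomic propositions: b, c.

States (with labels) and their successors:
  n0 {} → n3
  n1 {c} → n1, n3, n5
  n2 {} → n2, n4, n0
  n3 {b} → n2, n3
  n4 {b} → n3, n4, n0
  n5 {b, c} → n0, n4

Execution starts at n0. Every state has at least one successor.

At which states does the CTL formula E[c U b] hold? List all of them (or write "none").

{n1, n3, n4, n5}

States satisfying c: {n1, n5}.
States satisfying b: {n3, n4, n5}.
States satisfying E[c U b]: {n1, n3, n4, n5}.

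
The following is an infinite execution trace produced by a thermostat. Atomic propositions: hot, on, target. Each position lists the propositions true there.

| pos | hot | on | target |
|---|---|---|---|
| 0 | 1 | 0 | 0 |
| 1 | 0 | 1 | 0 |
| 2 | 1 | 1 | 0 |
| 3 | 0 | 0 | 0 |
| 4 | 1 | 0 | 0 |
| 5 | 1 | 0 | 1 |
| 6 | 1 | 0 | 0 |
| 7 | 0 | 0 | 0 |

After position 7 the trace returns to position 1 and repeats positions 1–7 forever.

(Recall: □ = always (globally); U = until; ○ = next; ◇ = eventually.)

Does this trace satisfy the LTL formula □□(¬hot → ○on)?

□(¬hot → ○on) must hold at every position from 0 onward. It fails at position 0, so □□(¬hot → ○on) is false.

Does not hold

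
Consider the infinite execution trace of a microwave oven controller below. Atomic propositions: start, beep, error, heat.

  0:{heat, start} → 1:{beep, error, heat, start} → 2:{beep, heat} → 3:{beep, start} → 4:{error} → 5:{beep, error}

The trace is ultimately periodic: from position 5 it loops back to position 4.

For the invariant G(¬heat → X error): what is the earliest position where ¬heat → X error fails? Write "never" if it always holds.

never

¬heat → X error holds at every position 0..5, and those are all the positions the trace ever visits, so the invariant G(¬heat → X error) is never violated.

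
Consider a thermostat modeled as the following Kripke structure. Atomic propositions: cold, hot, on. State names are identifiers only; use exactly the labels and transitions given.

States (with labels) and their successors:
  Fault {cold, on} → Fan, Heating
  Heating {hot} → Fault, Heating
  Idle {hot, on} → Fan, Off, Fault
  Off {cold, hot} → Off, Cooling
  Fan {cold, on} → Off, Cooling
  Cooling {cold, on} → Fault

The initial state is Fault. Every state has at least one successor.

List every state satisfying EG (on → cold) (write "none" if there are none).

{Fault, Heating, Off, Fan, Cooling}

States satisfying on → cold: {Fault, Heating, Off, Fan, Cooling}.
States satisfying EG (on → cold): {Fault, Heating, Off, Fan, Cooling}.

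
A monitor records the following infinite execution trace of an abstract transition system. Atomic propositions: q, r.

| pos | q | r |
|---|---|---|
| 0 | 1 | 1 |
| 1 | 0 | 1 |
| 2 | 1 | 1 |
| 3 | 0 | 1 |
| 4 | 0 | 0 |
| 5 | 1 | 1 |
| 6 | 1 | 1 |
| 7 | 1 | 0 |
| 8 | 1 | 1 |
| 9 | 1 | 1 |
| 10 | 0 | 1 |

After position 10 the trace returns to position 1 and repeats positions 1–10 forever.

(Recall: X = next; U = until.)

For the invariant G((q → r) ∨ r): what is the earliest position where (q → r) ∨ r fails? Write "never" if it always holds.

Check (q → r) ∨ r at each position in order: 0 ✓, 1 ✓, 2 ✓, 3 ✓, 4 ✓, 5 ✓, 6 ✓.
At position 7 the labels are {q}, so (q → r) ∨ r is false there. This is the first violation.

7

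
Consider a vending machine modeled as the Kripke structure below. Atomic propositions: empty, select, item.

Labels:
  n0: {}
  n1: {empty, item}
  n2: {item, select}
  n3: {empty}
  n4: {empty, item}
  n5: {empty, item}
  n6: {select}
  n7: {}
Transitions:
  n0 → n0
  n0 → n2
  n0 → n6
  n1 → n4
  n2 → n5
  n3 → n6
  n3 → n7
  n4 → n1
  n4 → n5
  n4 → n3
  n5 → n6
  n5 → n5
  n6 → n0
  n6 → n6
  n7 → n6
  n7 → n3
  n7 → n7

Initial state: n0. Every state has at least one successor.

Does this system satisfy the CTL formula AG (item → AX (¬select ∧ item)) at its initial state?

No

States satisfying item → AX (¬select ∧ item): {n0, n1, n2, n3, n6, n7}.
States satisfying AG (item → AX (¬select ∧ item)): ∅.
n5 is reachable from n0 and violates item → AX (¬select ∧ item), so AG fails at n0.
n0 ∉ Sat(AG (item → AX (¬select ∧ item))).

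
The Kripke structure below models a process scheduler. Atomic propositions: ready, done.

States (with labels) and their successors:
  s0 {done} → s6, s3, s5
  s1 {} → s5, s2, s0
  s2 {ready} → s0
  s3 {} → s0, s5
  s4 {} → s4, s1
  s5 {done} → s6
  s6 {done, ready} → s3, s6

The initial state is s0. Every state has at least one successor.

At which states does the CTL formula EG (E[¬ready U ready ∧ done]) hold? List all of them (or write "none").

States satisfying E[¬ready U ready ∧ done]: {s0, s1, s3, s4, s5, s6}.
States satisfying EG (E[¬ready U ready ∧ done]): {s0, s1, s3, s4, s5, s6}.

{s0, s1, s3, s4, s5, s6}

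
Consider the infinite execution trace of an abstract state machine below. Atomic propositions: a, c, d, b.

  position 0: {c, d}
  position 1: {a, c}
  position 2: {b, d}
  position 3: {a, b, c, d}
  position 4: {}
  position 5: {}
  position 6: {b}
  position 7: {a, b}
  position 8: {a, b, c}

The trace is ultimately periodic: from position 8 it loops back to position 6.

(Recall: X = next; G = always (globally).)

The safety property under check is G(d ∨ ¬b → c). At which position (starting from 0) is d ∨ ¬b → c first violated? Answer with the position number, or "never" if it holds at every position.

Check d ∨ ¬b → c at each position in order: 0 ✓, 1 ✓.
At position 2 the labels are {b, d}, so d ∨ ¬b → c is false there. This is the first violation.

2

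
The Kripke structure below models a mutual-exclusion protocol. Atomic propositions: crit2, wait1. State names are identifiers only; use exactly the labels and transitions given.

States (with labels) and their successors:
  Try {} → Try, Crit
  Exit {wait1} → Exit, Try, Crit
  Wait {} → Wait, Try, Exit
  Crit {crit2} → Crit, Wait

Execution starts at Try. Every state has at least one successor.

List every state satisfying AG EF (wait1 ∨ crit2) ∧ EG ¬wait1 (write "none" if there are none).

{Try, Wait, Crit}

States satisfying EF (wait1 ∨ crit2): {Try, Exit, Wait, Crit}.
States satisfying AG EF (wait1 ∨ crit2): {Try, Exit, Wait, Crit}.
States satisfying ¬wait1: {Try, Wait, Crit}.
States satisfying EG ¬wait1: {Try, Wait, Crit}.
States satisfying AG EF (wait1 ∨ crit2) ∧ EG ¬wait1: {Try, Wait, Crit}.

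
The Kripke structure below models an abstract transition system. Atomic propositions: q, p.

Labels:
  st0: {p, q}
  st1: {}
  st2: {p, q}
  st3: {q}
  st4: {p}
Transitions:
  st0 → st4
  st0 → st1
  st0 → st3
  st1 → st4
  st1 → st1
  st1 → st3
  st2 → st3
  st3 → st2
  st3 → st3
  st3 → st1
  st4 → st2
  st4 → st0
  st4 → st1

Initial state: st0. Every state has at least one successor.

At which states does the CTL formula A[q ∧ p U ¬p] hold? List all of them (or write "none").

{st1, st2, st3}

States satisfying q ∧ p: {st0, st2}.
States satisfying ¬p: {st1, st3}.
States satisfying A[q ∧ p U ¬p]: {st1, st2, st3}.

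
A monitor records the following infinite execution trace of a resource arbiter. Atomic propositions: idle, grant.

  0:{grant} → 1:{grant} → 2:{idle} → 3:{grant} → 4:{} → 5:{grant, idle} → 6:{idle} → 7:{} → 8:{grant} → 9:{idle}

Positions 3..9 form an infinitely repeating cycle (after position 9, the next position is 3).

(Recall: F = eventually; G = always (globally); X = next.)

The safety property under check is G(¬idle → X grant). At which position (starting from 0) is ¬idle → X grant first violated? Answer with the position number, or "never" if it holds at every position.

1

Check ¬idle → X grant at each position in order: 0 ✓.
At position 1 the labels are {grant} and the next position 2 has {idle}, so ¬idle → X grant is false there. This is the first violation.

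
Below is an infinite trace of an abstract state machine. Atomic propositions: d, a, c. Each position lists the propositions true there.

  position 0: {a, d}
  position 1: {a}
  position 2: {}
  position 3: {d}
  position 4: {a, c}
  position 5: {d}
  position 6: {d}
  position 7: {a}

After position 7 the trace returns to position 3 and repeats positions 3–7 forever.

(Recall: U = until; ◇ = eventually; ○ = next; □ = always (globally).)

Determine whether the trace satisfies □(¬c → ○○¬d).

¬c → ○○¬d must hold at every position from 0 onward. It fails at position 1, so □(¬c → ○○¬d) is false.
Positions where ¬c holds: 0, 1, 2, 3, 5, 6, 7.
Check ○○¬d at each: 0→ok, 1→fails, 2→ok, 3→fails, 5→ok, 6→fails, 7→ok.

Does not hold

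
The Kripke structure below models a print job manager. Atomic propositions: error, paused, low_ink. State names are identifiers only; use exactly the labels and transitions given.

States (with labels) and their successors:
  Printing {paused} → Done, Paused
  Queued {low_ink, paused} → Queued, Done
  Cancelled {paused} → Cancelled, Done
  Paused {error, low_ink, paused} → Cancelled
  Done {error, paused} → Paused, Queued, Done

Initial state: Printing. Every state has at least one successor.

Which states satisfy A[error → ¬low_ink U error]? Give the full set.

{Printing, Paused, Done}

States satisfying error → ¬low_ink: {Printing, Queued, Cancelled, Done}.
States satisfying error: {Paused, Done}.
States satisfying A[error → ¬low_ink U error]: {Printing, Paused, Done}.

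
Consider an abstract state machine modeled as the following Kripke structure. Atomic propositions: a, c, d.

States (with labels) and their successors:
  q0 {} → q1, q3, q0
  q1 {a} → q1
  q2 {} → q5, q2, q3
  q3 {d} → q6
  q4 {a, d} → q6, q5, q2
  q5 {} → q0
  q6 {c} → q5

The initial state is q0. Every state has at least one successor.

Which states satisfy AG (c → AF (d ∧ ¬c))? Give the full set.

States satisfying c → AF (d ∧ ¬c): {q0, q1, q2, q3, q4, q5}.
States satisfying AG (c → AF (d ∧ ¬c)): {q1}.

{q1}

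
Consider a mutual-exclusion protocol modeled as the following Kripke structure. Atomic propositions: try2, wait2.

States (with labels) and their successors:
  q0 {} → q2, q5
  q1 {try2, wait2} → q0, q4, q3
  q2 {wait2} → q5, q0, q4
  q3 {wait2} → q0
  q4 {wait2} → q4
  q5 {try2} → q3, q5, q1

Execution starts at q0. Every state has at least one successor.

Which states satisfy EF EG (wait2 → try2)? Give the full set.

{q0, q1, q2, q3, q5}

States satisfying EG (wait2 → try2): {q0, q1, q5}.
States satisfying EF EG (wait2 → try2): {q0, q1, q2, q3, q5}.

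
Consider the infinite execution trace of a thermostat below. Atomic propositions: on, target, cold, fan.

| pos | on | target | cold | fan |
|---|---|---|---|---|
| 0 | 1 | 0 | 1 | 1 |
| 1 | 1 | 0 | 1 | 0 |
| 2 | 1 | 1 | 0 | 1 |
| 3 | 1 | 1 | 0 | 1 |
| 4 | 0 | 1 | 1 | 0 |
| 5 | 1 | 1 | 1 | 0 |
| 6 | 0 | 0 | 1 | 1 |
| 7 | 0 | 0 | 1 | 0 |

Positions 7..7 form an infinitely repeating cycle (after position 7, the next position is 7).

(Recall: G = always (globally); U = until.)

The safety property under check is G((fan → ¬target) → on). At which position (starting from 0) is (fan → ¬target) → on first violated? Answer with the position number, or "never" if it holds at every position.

Check (fan → ¬target) → on at each position in order: 0 ✓, 1 ✓, 2 ✓, 3 ✓.
At position 4 the labels are {cold, target}, so (fan → ¬target) → on is false there. This is the first violation.

4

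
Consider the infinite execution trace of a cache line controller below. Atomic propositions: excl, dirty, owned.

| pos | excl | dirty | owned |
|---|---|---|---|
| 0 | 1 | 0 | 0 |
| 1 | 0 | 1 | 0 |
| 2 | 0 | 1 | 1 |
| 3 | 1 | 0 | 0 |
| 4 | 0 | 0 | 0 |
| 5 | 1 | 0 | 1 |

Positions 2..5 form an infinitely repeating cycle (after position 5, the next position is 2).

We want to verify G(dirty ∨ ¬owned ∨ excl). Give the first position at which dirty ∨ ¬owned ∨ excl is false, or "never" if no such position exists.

never

dirty ∨ ¬owned ∨ excl holds at every position 0..5, and those are all the positions the trace ever visits, so the invariant G(dirty ∨ ¬owned ∨ excl) is never violated.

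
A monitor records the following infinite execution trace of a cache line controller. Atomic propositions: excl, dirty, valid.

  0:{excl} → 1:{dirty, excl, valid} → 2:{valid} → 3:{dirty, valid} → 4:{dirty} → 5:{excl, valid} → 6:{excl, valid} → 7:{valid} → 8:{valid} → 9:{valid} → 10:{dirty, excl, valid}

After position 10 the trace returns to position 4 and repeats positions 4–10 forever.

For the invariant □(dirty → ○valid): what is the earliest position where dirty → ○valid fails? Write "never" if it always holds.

3

Check dirty → ○valid at each position in order: 0 ✓, 1 ✓, 2 ✓.
At position 3 the labels are {dirty, valid} and the next position 4 has {dirty}, so dirty → ○valid is false there. This is the first violation.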